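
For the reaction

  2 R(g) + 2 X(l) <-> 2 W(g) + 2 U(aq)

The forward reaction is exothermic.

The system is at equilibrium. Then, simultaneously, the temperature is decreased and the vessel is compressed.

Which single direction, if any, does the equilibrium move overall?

The forward reaction is exothermic. Lowering T favours the exothermic direction — shift to the right.
Gas moles: reactants 2, products 2. Δn_gas = 0, so a volume change leaves Q equal to K — no shift from this change.
Only the nonzero effect(s) matter; the net shift is to the right.

right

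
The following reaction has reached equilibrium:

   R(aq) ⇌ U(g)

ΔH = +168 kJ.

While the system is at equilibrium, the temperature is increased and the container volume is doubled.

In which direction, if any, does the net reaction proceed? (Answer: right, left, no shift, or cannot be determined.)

right

The forward reaction is endothermic. Raising T favours the endothermic direction — shift to the right.
Gas moles: reactants 0, products 1 (Δn_gas = +1). Expansion shifts the system toward the side with more moles of gas — to the right.
All effects act in the same direction — net shift to the right.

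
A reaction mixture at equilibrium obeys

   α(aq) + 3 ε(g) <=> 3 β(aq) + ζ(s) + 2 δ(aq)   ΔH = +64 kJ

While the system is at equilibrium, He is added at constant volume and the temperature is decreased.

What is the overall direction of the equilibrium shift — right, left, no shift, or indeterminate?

left

At constant volume, adding an inert gas leaves every reacting species' partial pressure unchanged, so Q is unchanged — no shift from this change.
The forward reaction is endothermic. Lowering T favours the exothermic direction — shift to the left.
Only the nonzero effect(s) matter; the net shift is to the left.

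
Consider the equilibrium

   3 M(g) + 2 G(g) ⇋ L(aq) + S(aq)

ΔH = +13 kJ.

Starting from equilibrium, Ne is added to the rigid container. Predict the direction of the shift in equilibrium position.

no shift

At constant volume, adding an inert gas leaves every reacting species' partial pressure unchanged, so Q is unchanged — no shift from this change.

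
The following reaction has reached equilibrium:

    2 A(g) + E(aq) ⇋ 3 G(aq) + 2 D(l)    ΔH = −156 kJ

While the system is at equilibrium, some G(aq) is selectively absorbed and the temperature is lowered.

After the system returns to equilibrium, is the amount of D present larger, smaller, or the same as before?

Removing G (aq), a product, drives the reaction to the right.
The forward reaction is exothermic. Lowering T favours the exothermic direction — shift to the right.
The net shift is to the right. D is a product, so its amount increases.

increases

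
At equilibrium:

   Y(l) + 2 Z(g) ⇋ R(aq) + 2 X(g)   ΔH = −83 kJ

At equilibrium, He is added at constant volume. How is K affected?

The equilibrium constant depends only on temperature. This perturbation changes neither the position of equilibrium nor K.

unchanged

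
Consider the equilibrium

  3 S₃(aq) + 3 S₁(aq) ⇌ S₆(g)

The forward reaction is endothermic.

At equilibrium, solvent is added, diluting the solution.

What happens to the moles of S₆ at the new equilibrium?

decreases

Dilution lowers every aqueous concentration by the same factor. Δn_aq = 0 − 6 = -6, so the system shifts toward the side with more dissolved moles — to the left.
The net shift is to the left. S₆ is a product, so its amount decreases.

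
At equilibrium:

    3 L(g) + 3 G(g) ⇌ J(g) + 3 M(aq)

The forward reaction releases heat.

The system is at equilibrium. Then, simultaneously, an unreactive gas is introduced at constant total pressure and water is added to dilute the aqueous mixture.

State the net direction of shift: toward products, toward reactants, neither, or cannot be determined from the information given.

Adding inert gas at constant total pressure expands the volume and lowers every reacting partial pressure. With Δn_gas = 1 − 6 = -5, Q moves away from K toward the side with fewer gas moles, so the system shifts toward the side with more gas moles — to the left.
Dilution lowers every aqueous concentration by the same factor. Δn_aq = 3 − 0 = +3, so the system shifts toward the side with more dissolved moles — to the right.
The individual effects push in opposite directions; without quantitative information the net direction cannot be determined.

cannot be determined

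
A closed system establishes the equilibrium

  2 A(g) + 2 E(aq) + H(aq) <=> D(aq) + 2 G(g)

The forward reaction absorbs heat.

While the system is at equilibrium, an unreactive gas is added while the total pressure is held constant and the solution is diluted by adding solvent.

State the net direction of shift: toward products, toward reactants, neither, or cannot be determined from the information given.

left

Adding inert gas at constant total pressure expands the volume, scaling every reacting partial pressure by the same factor. Δn_gas = 2 − 2 = 0, so Q is unchanged — no shift.
Dilution lowers every aqueous concentration by the same factor. Δn_aq = 1 − 3 = -2, so the system shifts toward the side with more dissolved moles — to the left.
Only the nonzero effect(s) matter; the net shift is to the left.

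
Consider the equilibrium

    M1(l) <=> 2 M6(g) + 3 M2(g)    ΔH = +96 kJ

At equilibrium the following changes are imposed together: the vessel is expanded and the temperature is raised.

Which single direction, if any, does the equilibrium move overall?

Gas moles: reactants 0, products 5 (Δn_gas = +5). Expansion shifts the system toward the side with more moles of gas — to the right.
The forward reaction is endothermic. Raising T favours the endothermic direction — shift to the right.
All effects act in the same direction — net shift to the right.

right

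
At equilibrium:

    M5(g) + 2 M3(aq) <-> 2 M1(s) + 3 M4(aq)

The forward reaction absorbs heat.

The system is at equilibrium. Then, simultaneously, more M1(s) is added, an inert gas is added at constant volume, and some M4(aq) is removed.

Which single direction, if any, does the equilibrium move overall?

right

M1 is a pure solid; its activity is 1 regardless of amount, so Q is unaffected — no shift from this change.
At constant volume, adding an inert gas leaves every reacting species' partial pressure unchanged, so Q is unchanged — no shift from this change.
Removing M4 (aq), a product, drives the reaction to the right.
Only the nonzero effect(s) matter; the net shift is to the right.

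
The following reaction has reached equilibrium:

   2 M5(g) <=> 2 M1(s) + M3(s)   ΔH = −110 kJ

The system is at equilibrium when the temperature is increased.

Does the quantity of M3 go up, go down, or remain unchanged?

decreases

The forward reaction is exothermic. Raising T favours the endothermic direction — shift to the left.
The net shift is to the left. M3 is a product, so its amount decreases.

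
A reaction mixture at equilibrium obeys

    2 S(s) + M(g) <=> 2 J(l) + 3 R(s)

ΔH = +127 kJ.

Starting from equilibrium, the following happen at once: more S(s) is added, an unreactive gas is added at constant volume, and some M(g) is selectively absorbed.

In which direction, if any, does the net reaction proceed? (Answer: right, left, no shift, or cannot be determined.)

S is a pure solid; its activity is 1 regardless of amount, so Q is unaffected — no shift from this change.
At constant volume, adding an inert gas leaves every reacting species' partial pressure unchanged, so Q is unchanged — no shift from this change.
Removing M (g), a reactant, drives the reaction to the left.
Only the nonzero effect(s) matter; the net shift is to the left.

left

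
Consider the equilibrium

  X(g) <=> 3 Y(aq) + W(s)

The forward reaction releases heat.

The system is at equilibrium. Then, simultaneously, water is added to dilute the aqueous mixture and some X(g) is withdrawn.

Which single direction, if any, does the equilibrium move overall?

Dilution lowers every aqueous concentration by the same factor. Δn_aq = 3 − 0 = +3, so the system shifts toward the side with more dissolved moles — to the right.
Removing X (g), a reactant, drives the reaction to the left.
The individual effects push in opposite directions; without quantitative information the net direction cannot be determined.

cannot be determined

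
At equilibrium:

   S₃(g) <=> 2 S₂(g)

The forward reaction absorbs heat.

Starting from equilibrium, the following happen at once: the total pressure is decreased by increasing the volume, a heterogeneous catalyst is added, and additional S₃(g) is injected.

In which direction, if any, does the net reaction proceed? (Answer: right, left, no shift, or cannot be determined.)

right

Gas moles: reactants 1, products 2 (Δn_gas = +1). Expansion shifts the system toward the side with more moles of gas — to the right.
A catalyst speeds both forward and reverse rates equally; it changes neither Q nor K — no shift from this change.
Adding S₃ (g), a reactant, drives the reaction to the right.
Only the nonzero effect(s) matter; the net shift is to the right.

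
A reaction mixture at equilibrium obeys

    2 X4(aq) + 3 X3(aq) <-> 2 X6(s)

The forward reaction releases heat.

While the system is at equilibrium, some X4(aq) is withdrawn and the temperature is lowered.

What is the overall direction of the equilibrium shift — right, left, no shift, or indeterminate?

cannot be determined

Removing X4 (aq), a reactant, drives the reaction to the left.
The forward reaction is exothermic. Lowering T favours the exothermic direction — shift to the right.
The individual effects push in opposite directions; without quantitative information the net direction cannot be determined.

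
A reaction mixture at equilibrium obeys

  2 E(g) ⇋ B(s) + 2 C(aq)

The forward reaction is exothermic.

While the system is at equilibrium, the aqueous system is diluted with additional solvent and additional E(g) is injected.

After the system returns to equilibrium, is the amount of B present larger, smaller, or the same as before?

Dilution lowers every aqueous concentration by the same factor. Δn_aq = 2 − 0 = +2, so the system shifts toward the side with more dissolved moles — to the right.
Adding E (g), a reactant, drives the reaction to the right.
The net shift is to the right. B is a product, so its amount increases.

increases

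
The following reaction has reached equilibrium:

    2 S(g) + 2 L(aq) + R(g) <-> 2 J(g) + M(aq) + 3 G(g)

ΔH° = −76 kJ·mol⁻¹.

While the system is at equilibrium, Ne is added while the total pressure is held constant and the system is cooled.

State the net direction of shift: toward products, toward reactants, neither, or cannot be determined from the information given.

right

Adding inert gas at constant total pressure expands the volume and lowers every reacting partial pressure. With Δn_gas = 5 − 3 = +2, Q moves away from K toward the side with fewer gas moles, so the system shifts toward the side with more gas moles — to the right.
The forward reaction is exothermic. Lowering T favours the exothermic direction — shift to the right.
All effects act in the same direction — net shift to the right.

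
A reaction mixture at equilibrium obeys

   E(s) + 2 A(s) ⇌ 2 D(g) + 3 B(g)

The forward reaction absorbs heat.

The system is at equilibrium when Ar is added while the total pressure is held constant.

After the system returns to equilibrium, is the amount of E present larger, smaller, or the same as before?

decreases

Adding inert gas at constant total pressure expands the volume and lowers every reacting partial pressure. With Δn_gas = 5 − 0 = +5, Q moves away from K toward the side with fewer gas moles, so the system shifts toward the side with more gas moles — to the right.
The net shift is to the right. E is a reactant, so its amount decreases.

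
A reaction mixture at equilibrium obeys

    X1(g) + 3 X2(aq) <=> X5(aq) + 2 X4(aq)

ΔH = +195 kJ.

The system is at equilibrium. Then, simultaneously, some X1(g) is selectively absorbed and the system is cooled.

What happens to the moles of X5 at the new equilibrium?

decreases

Removing X1 (g), a reactant, drives the reaction to the left.
The forward reaction is endothermic. Lowering T favours the exothermic direction — shift to the left.
The net shift is to the left. X5 is a product, so its amount decreases.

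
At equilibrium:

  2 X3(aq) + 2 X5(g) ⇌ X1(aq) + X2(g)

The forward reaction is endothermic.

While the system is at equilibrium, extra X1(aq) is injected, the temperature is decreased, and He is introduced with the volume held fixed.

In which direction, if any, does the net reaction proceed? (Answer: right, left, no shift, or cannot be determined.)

left

Adding X1 (aq), a product, drives the reaction to the left.
The forward reaction is endothermic. Lowering T favours the exothermic direction — shift to the left.
At constant volume, adding an inert gas leaves every reacting species' partial pressure unchanged, so Q is unchanged — no shift from this change.
Only the nonzero effect(s) matter; the net shift is to the left.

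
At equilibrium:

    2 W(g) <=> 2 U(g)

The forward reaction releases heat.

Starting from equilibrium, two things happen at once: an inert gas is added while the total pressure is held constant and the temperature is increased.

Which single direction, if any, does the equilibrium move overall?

left

Adding inert gas at constant total pressure expands the volume, scaling every reacting partial pressure by the same factor. Δn_gas = 2 − 2 = 0, so Q is unchanged — no shift.
The forward reaction is exothermic. Raising T favours the endothermic direction — shift to the left.
Only the nonzero effect(s) matter; the net shift is to the left.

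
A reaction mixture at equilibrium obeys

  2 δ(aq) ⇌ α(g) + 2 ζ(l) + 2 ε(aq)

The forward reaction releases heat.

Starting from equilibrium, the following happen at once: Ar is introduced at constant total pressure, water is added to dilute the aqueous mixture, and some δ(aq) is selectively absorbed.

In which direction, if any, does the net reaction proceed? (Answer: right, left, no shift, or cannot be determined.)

Adding inert gas at constant total pressure expands the volume and lowers every reacting partial pressure. With Δn_gas = 1 − 0 = +1, Q moves away from K toward the side with fewer gas moles, so the system shifts toward the side with more gas moles — to the right.
Dilution scales every aqueous concentration by the same factor. Δn_aq = 2 − 2 = 0, so Q is unchanged — no shift.
Removing δ (aq), a reactant, drives the reaction to the left.
The individual effects push in opposite directions; without quantitative information the net direction cannot be determined.

cannot be determined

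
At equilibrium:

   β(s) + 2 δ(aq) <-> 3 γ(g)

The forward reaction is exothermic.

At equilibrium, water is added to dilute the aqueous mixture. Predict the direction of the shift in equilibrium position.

left

Dilution lowers every aqueous concentration by the same factor. Δn_aq = 0 − 2 = -2, so the system shifts toward the side with more dissolved moles — to the left.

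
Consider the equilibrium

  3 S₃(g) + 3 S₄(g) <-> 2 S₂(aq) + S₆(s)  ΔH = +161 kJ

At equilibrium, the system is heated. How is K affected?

K depends on temperature via the van 't Hoff relation. The forward reaction is endothermic, so raising T increases K.

increases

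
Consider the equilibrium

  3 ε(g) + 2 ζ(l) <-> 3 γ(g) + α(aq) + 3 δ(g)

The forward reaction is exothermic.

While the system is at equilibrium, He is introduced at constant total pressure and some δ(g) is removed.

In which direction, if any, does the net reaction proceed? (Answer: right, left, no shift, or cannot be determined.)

right

Adding inert gas at constant total pressure expands the volume and lowers every reacting partial pressure. With Δn_gas = 6 − 3 = +3, Q moves away from K toward the side with fewer gas moles, so the system shifts toward the side with more gas moles — to the right.
Removing δ (g), a product, drives the reaction to the right.
All effects act in the same direction — net shift to the right.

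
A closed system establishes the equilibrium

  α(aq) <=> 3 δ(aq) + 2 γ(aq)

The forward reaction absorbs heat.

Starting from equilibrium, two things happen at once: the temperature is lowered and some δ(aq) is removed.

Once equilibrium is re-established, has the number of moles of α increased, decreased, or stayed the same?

The forward reaction is endothermic. Lowering T favours the exothermic direction — shift to the left.
Removing δ (aq), a product, drives the reaction to the right.
The two effects oppose each other, so the net shift — and hence the change in α — cannot be determined from the given information.

cannot be determined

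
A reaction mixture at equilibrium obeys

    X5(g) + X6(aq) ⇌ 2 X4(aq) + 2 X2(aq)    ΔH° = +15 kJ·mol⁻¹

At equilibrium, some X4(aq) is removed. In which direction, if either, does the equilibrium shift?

Removing X4 (aq), a product, drives the reaction to the right.

right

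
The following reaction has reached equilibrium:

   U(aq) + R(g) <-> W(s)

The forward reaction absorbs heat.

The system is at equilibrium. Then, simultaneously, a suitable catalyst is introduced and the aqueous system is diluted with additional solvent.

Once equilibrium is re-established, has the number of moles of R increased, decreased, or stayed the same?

increases

A catalyst speeds both forward and reverse rates equally; it changes neither Q nor K — no shift from this change.
Dilution lowers every aqueous concentration by the same factor. Δn_aq = 0 − 1 = -1, so the system shifts toward the side with more dissolved moles — to the left.
The net shift is to the left. R is a reactant, so its amount increases.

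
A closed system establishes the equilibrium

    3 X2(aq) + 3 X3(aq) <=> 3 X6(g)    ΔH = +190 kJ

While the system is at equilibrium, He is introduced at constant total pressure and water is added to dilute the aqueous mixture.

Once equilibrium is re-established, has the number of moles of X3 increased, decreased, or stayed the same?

Adding inert gas at constant total pressure expands the volume and lowers every reacting partial pressure. With Δn_gas = 3 − 0 = +3, Q moves away from K toward the side with fewer gas moles, so the system shifts toward the side with more gas moles — to the right.
Dilution lowers every aqueous concentration by the same factor. Δn_aq = 0 − 6 = -6, so the system shifts toward the side with more dissolved moles — to the left.
The two effects oppose each other, so the net shift — and hence the change in X3 — cannot be determined from the given information.

cannot be determined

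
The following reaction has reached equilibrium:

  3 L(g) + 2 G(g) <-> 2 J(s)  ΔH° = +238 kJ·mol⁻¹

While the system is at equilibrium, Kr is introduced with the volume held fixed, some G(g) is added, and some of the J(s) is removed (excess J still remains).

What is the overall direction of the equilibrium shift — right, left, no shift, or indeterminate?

At constant volume, adding an inert gas leaves every reacting species' partial pressure unchanged, so Q is unchanged — no shift from this change.
Adding G (g), a reactant, drives the reaction to the right.
J is a pure solid; its activity is 1 regardless of amount, so Q is unaffected — no shift from this change.
Only the nonzero effect(s) matter; the net shift is to the right.

right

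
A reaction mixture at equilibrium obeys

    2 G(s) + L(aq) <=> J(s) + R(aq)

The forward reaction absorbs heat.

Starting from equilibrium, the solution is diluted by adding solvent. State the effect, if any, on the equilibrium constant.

The equilibrium constant depends only on temperature. This perturbation changes neither the position of equilibrium nor K.

unchanged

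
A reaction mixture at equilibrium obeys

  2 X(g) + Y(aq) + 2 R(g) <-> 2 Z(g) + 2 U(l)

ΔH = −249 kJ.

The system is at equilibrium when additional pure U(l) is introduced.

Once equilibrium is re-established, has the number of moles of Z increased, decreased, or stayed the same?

unchanged

U is a pure liquid; its activity is 1 regardless of amount, so Q is unaffected — no shift from this change.
No net shift occurs, so the amount of Z is unchanged.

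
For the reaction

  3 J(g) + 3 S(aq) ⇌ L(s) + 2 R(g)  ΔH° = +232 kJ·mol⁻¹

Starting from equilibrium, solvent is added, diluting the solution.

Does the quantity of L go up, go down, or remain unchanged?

Dilution lowers every aqueous concentration by the same factor. Δn_aq = 0 − 3 = -3, so the system shifts toward the side with more dissolved moles — to the left.
The net shift is to the left. L is a product, so its amount decreases.

decreases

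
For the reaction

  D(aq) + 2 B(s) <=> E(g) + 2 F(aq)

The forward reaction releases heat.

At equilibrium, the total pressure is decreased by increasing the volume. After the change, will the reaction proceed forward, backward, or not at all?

Gas moles: reactants 0, products 1 (Δn_gas = +1). Expansion shifts the system toward the side with more moles of gas — to the right.

right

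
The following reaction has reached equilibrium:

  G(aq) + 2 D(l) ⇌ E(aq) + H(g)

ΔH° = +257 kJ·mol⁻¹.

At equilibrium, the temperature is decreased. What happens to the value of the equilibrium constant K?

decreases

K depends on temperature via the van 't Hoff relation. The forward reaction is endothermic, so lowering T decreases K.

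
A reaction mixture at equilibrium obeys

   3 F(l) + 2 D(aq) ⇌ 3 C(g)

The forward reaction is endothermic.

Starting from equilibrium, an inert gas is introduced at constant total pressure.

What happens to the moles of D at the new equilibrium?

decreases

Adding inert gas at constant total pressure expands the volume and lowers every reacting partial pressure. With Δn_gas = 3 − 0 = +3, Q moves away from K toward the side with fewer gas moles, so the system shifts toward the side with more gas moles — to the right.
The net shift is to the right. D is a reactant, so its amount decreases.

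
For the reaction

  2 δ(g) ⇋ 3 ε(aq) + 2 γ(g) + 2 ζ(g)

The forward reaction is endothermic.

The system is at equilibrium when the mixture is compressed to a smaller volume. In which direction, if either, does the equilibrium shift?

Gas moles: reactants 2, products 4 (Δn_gas = +2). Compression shifts the system toward the side with fewer moles of gas — to the left.

left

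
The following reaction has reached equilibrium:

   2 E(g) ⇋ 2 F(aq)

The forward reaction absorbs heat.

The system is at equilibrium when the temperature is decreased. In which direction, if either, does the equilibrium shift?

left

The forward reaction is endothermic. Lowering T favours the exothermic direction — shift to the left.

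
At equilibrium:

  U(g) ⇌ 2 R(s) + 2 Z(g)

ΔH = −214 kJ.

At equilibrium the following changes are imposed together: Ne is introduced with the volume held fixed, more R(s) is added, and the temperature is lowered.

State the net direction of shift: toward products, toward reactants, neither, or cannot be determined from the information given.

right

At constant volume, adding an inert gas leaves every reacting species' partial pressure unchanged, so Q is unchanged — no shift from this change.
R is a pure solid; its activity is 1 regardless of amount, so Q is unaffected — no shift from this change.
The forward reaction is exothermic. Lowering T favours the exothermic direction — shift to the right.
Only the nonzero effect(s) matter; the net shift is to the right.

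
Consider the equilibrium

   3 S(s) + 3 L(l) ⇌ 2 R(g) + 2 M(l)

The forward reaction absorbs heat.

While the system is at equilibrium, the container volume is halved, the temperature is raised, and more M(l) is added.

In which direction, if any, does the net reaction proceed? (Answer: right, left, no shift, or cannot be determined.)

cannot be determined

Gas moles: reactants 0, products 2 (Δn_gas = +2). Compression shifts the system toward the side with fewer moles of gas — to the left.
The forward reaction is endothermic. Raising T favours the endothermic direction — shift to the right.
M is a pure liquid; its activity is 1 regardless of amount, so Q is unaffected — no shift from this change.
The individual effects push in opposite directions; without quantitative information the net direction cannot be determined.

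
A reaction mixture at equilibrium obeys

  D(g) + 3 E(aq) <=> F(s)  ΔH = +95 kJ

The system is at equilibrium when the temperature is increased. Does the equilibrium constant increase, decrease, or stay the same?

increases

K depends on temperature via the van 't Hoff relation. The forward reaction is endothermic, so raising T increases K.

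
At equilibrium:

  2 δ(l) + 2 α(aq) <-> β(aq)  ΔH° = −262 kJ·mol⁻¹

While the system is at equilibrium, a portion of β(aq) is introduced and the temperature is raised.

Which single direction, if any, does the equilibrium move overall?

Adding β (aq), a product, drives the reaction to the left.
The forward reaction is exothermic. Raising T favours the endothermic direction — shift to the left.
All effects act in the same direction — net shift to the left.

left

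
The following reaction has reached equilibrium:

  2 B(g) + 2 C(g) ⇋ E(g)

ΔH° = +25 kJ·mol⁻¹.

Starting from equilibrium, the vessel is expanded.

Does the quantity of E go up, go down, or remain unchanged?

Gas moles: reactants 4, products 1 (Δn_gas = -3). Expansion shifts the system toward the side with more moles of gas — to the left.
The net shift is to the left. E is a product, so its amount decreases.

decreases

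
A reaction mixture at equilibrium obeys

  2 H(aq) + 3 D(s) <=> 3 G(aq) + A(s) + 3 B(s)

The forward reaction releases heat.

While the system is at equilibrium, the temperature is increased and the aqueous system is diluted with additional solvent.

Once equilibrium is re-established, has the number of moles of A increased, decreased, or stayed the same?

cannot be determined

The forward reaction is exothermic. Raising T favours the endothermic direction — shift to the left.
Dilution lowers every aqueous concentration by the same factor. Δn_aq = 3 − 2 = +1, so the system shifts toward the side with more dissolved moles — to the right.
The two effects oppose each other, so the net shift — and hence the change in A — cannot be determined from the given information.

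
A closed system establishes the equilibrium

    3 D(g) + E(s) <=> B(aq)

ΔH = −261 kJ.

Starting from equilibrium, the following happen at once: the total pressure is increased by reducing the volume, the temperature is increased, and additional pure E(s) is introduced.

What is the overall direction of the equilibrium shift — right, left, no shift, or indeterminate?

cannot be determined

Gas moles: reactants 3, products 0 (Δn_gas = -3). Compression shifts the system toward the side with fewer moles of gas — to the right.
The forward reaction is exothermic. Raising T favours the endothermic direction — shift to the left.
E is a pure solid; its activity is 1 regardless of amount, so Q is unaffected — no shift from this change.
The individual effects push in opposite directions; without quantitative information the net direction cannot be determined.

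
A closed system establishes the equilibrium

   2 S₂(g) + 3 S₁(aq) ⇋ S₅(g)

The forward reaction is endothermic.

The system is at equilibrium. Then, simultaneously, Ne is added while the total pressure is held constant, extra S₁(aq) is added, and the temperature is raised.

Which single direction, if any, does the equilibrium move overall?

Adding inert gas at constant total pressure expands the volume and lowers every reacting partial pressure. With Δn_gas = 1 − 2 = -1, Q moves away from K toward the side with fewer gas moles, so the system shifts toward the side with more gas moles — to the left.
Adding S₁ (aq), a reactant, drives the reaction to the right.
The forward reaction is endothermic. Raising T favours the endothermic direction — shift to the right.
The individual effects push in opposite directions; without quantitative information the net direction cannot be determined.

cannot be determined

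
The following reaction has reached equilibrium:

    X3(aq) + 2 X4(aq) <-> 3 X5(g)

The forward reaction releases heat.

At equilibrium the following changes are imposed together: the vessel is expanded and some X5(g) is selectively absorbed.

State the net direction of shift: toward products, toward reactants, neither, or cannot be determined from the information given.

right

Gas moles: reactants 0, products 3 (Δn_gas = +3). Expansion shifts the system toward the side with more moles of gas — to the right.
Removing X5 (g), a product, drives the reaction to the right.
All effects act in the same direction — net shift to the right.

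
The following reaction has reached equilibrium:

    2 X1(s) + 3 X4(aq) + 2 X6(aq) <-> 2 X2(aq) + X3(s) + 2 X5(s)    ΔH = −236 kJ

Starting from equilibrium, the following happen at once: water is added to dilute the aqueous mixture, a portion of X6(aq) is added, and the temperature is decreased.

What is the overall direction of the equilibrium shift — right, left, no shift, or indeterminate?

cannot be determined

Dilution lowers every aqueous concentration by the same factor. Δn_aq = 2 − 5 = -3, so the system shifts toward the side with more dissolved moles — to the left.
Adding X6 (aq), a reactant, drives the reaction to the right.
The forward reaction is exothermic. Lowering T favours the exothermic direction — shift to the right.
The individual effects push in opposite directions; without quantitative information the net direction cannot be determined.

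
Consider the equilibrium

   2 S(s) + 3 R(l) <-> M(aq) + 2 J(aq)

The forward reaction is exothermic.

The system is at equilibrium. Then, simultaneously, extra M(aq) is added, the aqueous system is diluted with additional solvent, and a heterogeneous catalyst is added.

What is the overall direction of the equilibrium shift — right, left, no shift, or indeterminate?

cannot be determined

Adding M (aq), a product, drives the reaction to the left.
Dilution lowers every aqueous concentration by the same factor. Δn_aq = 3 − 0 = +3, so the system shifts toward the side with more dissolved moles — to the right.
A catalyst speeds both forward and reverse rates equally; it changes neither Q nor K — no shift from this change.
The individual effects push in opposite directions; without quantitative information the net direction cannot be determined.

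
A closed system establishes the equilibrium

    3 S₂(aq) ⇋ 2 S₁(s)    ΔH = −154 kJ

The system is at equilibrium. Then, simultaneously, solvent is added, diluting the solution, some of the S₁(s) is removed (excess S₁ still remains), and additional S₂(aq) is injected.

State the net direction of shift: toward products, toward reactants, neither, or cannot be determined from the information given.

Dilution lowers every aqueous concentration by the same factor. Δn_aq = 0 − 3 = -3, so the system shifts toward the side with more dissolved moles — to the left.
S₁ is a pure solid; its activity is 1 regardless of amount, so Q is unaffected — no shift from this change.
Adding S₂ (aq), a reactant, drives the reaction to the right.
The individual effects push in opposite directions; without quantitative information the net direction cannot be determined.

cannot be determined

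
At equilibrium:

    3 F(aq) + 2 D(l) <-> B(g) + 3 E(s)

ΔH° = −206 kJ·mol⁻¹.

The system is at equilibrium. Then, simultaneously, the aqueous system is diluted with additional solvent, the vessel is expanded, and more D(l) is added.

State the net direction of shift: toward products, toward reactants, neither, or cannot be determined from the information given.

cannot be determined

Dilution lowers every aqueous concentration by the same factor. Δn_aq = 0 − 3 = -3, so the system shifts toward the side with more dissolved moles — to the left.
Gas moles: reactants 0, products 1 (Δn_gas = +1). Expansion shifts the system toward the side with more moles of gas — to the right.
D is a pure liquid; its activity is 1 regardless of amount, so Q is unaffected — no shift from this change.
The individual effects push in opposite directions; without quantitative information the net direction cannot be determined.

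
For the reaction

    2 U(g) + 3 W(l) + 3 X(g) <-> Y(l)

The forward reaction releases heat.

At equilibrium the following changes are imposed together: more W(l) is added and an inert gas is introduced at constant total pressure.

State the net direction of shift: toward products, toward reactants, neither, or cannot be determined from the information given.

W is a pure liquid; its activity is 1 regardless of amount, so Q is unaffected — no shift from this change.
Adding inert gas at constant total pressure expands the volume and lowers every reacting partial pressure. With Δn_gas = 0 − 5 = -5, Q moves away from K toward the side with fewer gas moles, so the system shifts toward the side with more gas moles — to the left.
Only the nonzero effect(s) matter; the net shift is to the left.

left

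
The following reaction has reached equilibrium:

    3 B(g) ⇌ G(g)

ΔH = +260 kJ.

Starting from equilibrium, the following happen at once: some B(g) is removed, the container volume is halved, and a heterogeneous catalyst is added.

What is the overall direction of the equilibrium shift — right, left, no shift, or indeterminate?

cannot be determined

Removing B (g), a reactant, drives the reaction to the left.
Gas moles: reactants 3, products 1 (Δn_gas = -2). Compression shifts the system toward the side with fewer moles of gas — to the right.
A catalyst speeds both forward and reverse rates equally; it changes neither Q nor K — no shift from this change.
The individual effects push in opposite directions; without quantitative information the net direction cannot be determined.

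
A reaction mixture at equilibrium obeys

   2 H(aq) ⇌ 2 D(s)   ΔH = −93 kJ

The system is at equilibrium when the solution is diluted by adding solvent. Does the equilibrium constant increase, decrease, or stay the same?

unchanged

The equilibrium constant depends only on temperature. This perturbation may move the position of equilibrium, but since T is unchanged, K itself is unchanged.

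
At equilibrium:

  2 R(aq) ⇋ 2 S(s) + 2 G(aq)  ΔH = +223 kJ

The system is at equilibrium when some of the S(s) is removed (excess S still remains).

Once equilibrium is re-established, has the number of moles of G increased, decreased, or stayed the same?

unchanged

S is a pure solid; its activity is 1 regardless of amount, so Q is unaffected — no shift from this change.
No net shift occurs, so the amount of G is unchanged.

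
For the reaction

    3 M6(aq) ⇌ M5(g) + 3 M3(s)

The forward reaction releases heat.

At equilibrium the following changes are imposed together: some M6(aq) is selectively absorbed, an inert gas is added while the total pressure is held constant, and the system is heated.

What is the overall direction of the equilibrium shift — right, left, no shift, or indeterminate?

Removing M6 (aq), a reactant, drives the reaction to the left.
Adding inert gas at constant total pressure expands the volume and lowers every reacting partial pressure. With Δn_gas = 1 − 0 = +1, Q moves away from K toward the side with fewer gas moles, so the system shifts toward the side with more gas moles — to the right.
The forward reaction is exothermic. Raising T favours the endothermic direction — shift to the left.
The individual effects push in opposite directions; without quantitative information the net direction cannot be determined.

cannot be determined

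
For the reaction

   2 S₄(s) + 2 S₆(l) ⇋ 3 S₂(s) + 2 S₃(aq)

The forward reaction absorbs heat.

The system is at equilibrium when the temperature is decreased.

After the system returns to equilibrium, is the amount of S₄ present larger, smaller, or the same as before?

The forward reaction is endothermic. Lowering T favours the exothermic direction — shift to the left.
The net shift is to the left. S₄ is a reactant, so its amount increases.

increases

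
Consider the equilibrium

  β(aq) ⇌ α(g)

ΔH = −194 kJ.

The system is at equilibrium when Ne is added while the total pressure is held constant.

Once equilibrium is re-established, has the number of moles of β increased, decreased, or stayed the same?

decreases

Adding inert gas at constant total pressure expands the volume and lowers every reacting partial pressure. With Δn_gas = 1 − 0 = +1, Q moves away from K toward the side with fewer gas moles, so the system shifts toward the side with more gas moles — to the right.
The net shift is to the right. β is a reactant, so its amount decreases.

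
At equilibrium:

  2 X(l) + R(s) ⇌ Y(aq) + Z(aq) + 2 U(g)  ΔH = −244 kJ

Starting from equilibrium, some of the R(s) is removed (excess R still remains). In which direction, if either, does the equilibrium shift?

no shift

R is a pure solid; its activity is 1 regardless of amount, so Q is unaffected — no shift from this change.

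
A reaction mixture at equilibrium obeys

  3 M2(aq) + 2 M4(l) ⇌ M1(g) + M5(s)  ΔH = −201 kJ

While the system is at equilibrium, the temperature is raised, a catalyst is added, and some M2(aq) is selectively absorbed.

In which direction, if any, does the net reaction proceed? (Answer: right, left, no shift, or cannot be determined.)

left

The forward reaction is exothermic. Raising T favours the endothermic direction — shift to the left.
A catalyst speeds both forward and reverse rates equally; it changes neither Q nor K — no shift from this change.
Removing M2 (aq), a reactant, drives the reaction to the left.
Only the nonzero effect(s) matter; the net shift is to the left.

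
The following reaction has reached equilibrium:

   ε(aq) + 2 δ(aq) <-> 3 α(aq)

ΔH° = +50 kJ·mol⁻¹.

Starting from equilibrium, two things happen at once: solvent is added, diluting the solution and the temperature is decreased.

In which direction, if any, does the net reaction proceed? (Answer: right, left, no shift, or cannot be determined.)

Dilution scales every aqueous concentration by the same factor. Δn_aq = 3 − 3 = 0, so Q is unchanged — no shift.
The forward reaction is endothermic. Lowering T favours the exothermic direction — shift to the left.
Only the nonzero effect(s) matter; the net shift is to the left.

left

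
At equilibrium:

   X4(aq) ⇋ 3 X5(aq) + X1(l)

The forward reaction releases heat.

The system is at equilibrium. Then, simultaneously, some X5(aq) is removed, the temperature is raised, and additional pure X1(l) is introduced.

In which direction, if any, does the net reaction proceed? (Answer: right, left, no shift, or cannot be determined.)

cannot be determined

Removing X5 (aq), a product, drives the reaction to the right.
The forward reaction is exothermic. Raising T favours the endothermic direction — shift to the left.
X1 is a pure liquid; its activity is 1 regardless of amount, so Q is unaffected — no shift from this change.
The individual effects push in opposite directions; without quantitative information the net direction cannot be determined.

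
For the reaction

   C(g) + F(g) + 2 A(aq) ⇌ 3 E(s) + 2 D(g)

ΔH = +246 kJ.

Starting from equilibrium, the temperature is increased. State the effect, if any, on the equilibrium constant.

increases

K depends on temperature via the van 't Hoff relation. The forward reaction is endothermic, so raising T increases K.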